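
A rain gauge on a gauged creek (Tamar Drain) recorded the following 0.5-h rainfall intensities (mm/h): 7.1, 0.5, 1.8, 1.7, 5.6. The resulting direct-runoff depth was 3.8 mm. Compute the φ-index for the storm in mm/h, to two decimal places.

Only the 2 blocks with intensity above φ contribute runoff: 7.1, 5.6 mm/h.
Σ(I−φ)·Δt = d  ⇒  (7.1+5.6 − 2φ)·0.5 = 3.8
φ = (12.70 − 3.8/0.5) / 2 = 2.55 mm/h.

φ ≈ 2.55 mm/h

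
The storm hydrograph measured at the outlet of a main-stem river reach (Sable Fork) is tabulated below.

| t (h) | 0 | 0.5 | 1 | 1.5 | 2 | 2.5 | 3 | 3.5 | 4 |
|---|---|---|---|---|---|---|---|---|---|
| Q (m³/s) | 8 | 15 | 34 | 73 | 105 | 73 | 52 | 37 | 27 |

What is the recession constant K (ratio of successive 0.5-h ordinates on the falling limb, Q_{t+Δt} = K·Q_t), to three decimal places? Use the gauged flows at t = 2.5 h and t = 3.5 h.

K ≈ 0.712

Using the recession-limb readings at t = 2.5 h and t = 3.5 h: Q falls from 73 to 37 m³/s over 2 intervals.
K = (Q₂/Q₁)^(1/2) = (37/73)^(1/2) = 0.712.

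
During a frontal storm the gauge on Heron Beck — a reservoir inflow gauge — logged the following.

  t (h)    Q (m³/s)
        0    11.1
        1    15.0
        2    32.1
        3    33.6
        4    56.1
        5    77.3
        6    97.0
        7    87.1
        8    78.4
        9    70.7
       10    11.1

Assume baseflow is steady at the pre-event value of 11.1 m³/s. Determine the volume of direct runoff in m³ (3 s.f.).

V ≈ 1.61 × 10^6 m³

Direct-runoff ordinates (Q − Q_b): 0.0, 3.9, 21.0, 22.5, 45.0, 66.2, 85.9, 76.0, 67.3, 59.6, 0.0 m³/s.
ΣQ_DR = 447.4 m³/s.
With Δt = 1 h = 3600 s, V = ΣQ_DR · Δt = 447.4 × 3600 = 1.61 × 10^6 m³.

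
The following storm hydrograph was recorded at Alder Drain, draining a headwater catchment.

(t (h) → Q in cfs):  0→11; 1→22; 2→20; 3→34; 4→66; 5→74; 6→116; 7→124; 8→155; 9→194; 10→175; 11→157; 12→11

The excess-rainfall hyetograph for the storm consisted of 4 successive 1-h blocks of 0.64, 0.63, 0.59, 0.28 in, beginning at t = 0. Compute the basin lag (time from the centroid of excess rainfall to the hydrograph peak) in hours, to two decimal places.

Centroid of excess rainfall: t_c = Σ P_i·t̄_i / ΣP_i = 1.7383 h (block centres at 0.5, 1.5, 2.5, 3.5 h).
Hydrograph peak occurs at t = 9 h, so basin lag t_L = 9 − 1.7383 = 7.26 h.

t_L ≈ 7.26 h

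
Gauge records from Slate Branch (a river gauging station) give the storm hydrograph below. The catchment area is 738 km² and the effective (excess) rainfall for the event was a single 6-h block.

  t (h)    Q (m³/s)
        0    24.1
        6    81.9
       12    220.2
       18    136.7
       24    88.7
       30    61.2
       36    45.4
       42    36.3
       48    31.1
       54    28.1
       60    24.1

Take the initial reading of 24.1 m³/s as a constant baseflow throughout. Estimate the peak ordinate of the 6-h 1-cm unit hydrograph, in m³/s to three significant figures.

U_p ≈ 131 m³/s

Direct runoff: 0.0, 57.8, 196.1, 112.6, 64.6, 37.1, 21.3, 12.2, 7.0, 4.0, 0.0 m³/s; ΣQ_DR = 512.7 m³/s, peak = 196.1 m³/s.
Runoff depth d = ΣQ_DR·Δt / A = 512.7 × 21600 / (738 km²) = 15.01 mm.
The 1-cm UH is the DRH scaled by (10 mm)/d, so U_p = 196.1 × 10/15.01 = 131 m³/s.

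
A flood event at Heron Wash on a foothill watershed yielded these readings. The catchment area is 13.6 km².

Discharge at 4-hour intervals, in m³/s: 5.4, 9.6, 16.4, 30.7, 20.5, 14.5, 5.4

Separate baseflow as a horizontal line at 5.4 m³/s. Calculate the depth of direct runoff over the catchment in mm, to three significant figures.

d ≈ 68.5 mm

Direct runoff: 0.0, 4.2, 11.0, 25.3, 15.1, 9.1, 0.0 m³/s; ΣQ_DR = 64.70 m³/s.
V = ΣQ_DR · Δt = 64.70 × 14400 s = 9.317 × 10^5 m³.
Over A = 13.6 km², depth = V / A = 68.5 mm.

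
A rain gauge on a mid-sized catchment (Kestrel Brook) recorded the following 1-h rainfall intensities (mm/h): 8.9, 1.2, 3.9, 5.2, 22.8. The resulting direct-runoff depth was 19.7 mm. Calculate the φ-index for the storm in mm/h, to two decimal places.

φ ≈ 6.00 mm/h

Only the 2 blocks with intensity above φ contribute runoff: 8.9, 22.8 mm/h.
Σ(I−φ)·Δt = d  ⇒  (8.9+22.8 − 2φ)·1 = 19.7
φ = (31.70 − 19.7/1) / 2 = 6.00 mm/h.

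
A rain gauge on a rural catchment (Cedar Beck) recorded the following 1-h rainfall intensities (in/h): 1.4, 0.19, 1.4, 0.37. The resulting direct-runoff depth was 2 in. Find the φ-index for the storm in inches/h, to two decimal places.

φ ≈ 0.40 in/h

Only the 2 blocks with intensity above φ contribute runoff: 1.4, 1.4 in/h.
Σ(I−φ)·Δt = d  ⇒  (1.4+1.4 − 2φ)·1 = 2
φ = (2.800 − 2/1) / 2 = 0.40 in/h.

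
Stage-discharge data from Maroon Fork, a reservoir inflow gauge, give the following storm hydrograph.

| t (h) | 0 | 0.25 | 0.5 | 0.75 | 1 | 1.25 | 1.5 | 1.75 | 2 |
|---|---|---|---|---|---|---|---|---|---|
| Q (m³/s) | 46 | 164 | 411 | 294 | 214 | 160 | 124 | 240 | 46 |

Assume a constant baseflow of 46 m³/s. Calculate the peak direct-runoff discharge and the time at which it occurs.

Q_p = 365.0 m³/s at t = 0.5 h

Subtracting baseflow gives direct-runoff ordinates: 0.0, 118.0, 365.0, 248.0, 168.0, 114.0, 78.0, 194.0, 0.0 m³/s.
The maximum is 365.0 m³/s, occurring at the reading for t = 0.5 h.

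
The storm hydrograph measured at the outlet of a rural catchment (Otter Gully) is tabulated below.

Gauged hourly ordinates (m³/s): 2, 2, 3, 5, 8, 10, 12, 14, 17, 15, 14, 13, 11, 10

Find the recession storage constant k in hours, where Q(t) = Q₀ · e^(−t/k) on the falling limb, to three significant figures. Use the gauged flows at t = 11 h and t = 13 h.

k ≈ 7.62 h

On the falling limb, Q drops from 13 to 10 m³/s between t = 11 h and t = 13 h (Δt = 2 h).
k = −Δt / ln(Q₂/Q₁) = −2 / ln(10/13) = 7.62 h.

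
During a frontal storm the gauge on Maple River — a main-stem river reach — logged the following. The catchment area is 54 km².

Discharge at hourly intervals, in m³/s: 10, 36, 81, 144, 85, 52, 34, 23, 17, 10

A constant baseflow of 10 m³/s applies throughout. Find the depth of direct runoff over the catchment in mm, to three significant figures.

Direct runoff: 0.0, 26.0, 71.0, 134.0, 75.0, 42.0, 24.0, 13.0, 7.0, 0.0 m³/s; ΣQ_DR = 392.0 m³/s.
V = ΣQ_DR · Δt = 392.0 × 3600 s = 1.411 × 10^6 m³.
Over A = 54 km², depth = V / A = 26.1 mm.

d ≈ 26.1 mm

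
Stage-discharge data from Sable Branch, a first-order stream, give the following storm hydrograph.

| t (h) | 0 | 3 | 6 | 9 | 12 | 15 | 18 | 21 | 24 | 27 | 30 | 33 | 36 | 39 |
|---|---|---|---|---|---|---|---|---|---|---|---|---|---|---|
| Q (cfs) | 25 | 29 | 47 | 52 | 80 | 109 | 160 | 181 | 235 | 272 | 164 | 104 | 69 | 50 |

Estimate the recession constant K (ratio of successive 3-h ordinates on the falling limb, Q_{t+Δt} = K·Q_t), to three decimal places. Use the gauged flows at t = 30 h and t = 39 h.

K ≈ 0.673

Using the recession-limb readings at t = 30 h and t = 39 h: Q falls from 164 to 50 cfs over 3 intervals.
K = (Q₂/Q₁)^(1/3) = (50/164)^(1/3) = 0.673.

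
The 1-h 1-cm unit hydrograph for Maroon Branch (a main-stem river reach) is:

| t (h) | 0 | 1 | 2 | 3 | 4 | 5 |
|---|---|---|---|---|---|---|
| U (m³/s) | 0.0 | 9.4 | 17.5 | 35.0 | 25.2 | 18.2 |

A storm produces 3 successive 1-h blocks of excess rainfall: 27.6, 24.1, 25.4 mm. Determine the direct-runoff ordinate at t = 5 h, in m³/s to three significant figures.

Q ≈ 200 m³/s

By discrete convolution, Q_j = Σ (P_i / 10 mm) · U_{j−i}.
At t = 5 h (j=5): Q = (27.6/10)·18.2 + (24.1/10)·25.2 + (25.4/10)·35.0 = 200 m³/s.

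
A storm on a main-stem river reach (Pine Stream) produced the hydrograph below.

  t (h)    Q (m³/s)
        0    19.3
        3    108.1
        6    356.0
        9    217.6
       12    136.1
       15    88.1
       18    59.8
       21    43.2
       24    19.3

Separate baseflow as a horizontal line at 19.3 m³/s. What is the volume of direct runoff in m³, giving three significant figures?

Direct-runoff ordinates (Q − Q_b): 0.0, 88.8, 336.7, 198.3, 116.8, 68.8, 40.5, 23.9, 0.0 m³/s.
ΣQ_DR = 873.8 m³/s.
With Δt = 3 h = 10800 s, V = ΣQ_DR · Δt = 873.8 × 10800 = 9.44 × 10^6 m³.

V ≈ 9.44 × 10^6 m³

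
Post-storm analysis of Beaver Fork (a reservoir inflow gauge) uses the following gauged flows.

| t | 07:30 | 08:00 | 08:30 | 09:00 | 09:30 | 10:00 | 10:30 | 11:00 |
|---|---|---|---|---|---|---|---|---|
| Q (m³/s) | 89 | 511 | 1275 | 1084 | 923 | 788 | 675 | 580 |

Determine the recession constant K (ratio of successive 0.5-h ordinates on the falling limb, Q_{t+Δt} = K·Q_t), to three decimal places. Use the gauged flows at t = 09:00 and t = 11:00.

Using the recession-limb readings at t = 09:00 and t = 11:00: Q falls from 1084 to 580 m³/s over 4 intervals.
K = (Q₂/Q₁)^(1/4) = (580/1084)^(1/4) = 0.855.

K ≈ 0.855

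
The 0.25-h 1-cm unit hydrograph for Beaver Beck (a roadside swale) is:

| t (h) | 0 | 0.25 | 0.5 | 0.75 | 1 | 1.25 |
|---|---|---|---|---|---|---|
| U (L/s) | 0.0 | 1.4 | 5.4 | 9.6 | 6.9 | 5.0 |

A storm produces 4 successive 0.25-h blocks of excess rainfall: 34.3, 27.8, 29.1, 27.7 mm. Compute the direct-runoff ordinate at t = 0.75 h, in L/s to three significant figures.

By discrete convolution, Q_j = Σ (P_i / 10 mm) · U_{j−i}.
At t = 0.75 h (j=3): Q = (34.3/10)·9.6 + (27.8/10)·5.4 + (29.1/10)·1.4 + (27.7/10)·0.0 = 52.0 L/s.

Q ≈ 52.0 L/s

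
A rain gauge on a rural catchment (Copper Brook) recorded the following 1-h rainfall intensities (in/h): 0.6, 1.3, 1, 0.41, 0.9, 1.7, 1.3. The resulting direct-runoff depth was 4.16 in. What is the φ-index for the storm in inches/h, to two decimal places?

φ ≈ 0.44 in/h

Only the 6 blocks with intensity above φ contribute runoff: 0.6, 1.3, 1, 0.9, 1.7, 1.3 in/h.
Σ(I−φ)·Δt = d  ⇒  (0.6+1.3+1+0.9+1.7+1.3 − 6φ)·1 = 4.16
φ = (6.800 − 4.16/1) / 6 = 0.44 in/h.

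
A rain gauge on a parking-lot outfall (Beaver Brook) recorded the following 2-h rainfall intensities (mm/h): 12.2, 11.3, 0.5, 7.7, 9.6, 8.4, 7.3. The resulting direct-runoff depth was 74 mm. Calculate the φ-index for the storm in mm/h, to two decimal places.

Only the 6 blocks with intensity above φ contribute runoff: 12.2, 11.3, 7.7, 9.6, 8.4, 7.3 mm/h.
Σ(I−φ)·Δt = d  ⇒  (12.2+11.3+7.7+9.6+8.4+7.3 − 6φ)·2 = 74
φ = (56.50 − 74/2) / 6 = 3.25 mm/h.

φ ≈ 3.25 mm/h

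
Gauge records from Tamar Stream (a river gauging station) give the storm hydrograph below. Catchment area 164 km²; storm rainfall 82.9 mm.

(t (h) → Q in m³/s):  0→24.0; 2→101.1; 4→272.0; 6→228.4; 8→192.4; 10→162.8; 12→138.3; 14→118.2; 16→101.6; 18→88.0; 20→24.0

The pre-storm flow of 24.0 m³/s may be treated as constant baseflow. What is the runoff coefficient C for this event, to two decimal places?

C ≈ 0.63

ΣQ_DR = 1187 m³/s; V = ΣQ_DR·Δt = 8.545 × 10^6 m³.
Runoff depth d = V / A = 52.10 mm.
C = d / P = 52.10 / 82.9 = 0.63.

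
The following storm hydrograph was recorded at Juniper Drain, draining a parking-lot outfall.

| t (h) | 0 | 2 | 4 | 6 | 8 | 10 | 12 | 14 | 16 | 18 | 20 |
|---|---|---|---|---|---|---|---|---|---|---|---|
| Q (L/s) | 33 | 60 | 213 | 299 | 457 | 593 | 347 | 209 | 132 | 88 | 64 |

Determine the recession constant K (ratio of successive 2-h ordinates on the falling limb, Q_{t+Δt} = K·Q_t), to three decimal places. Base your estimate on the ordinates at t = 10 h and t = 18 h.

Using the recession-limb readings at t = 10 h and t = 18 h: Q falls from 593 to 88 L/s over 4 intervals.
K = (Q₂/Q₁)^(1/4) = (88/593)^(1/4) = 0.621.

K ≈ 0.621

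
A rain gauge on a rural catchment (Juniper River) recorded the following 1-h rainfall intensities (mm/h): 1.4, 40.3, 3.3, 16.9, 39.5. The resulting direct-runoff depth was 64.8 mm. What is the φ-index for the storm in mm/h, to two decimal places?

Only the 3 blocks with intensity above φ contribute runoff: 40.3, 16.9, 39.5 mm/h.
Σ(I−φ)·Δt = d  ⇒  (40.3+16.9+39.5 − 3φ)·1 = 64.8
φ = (96.70 − 64.8/1) / 3 = 10.63 mm/h.

φ ≈ 10.63 mm/h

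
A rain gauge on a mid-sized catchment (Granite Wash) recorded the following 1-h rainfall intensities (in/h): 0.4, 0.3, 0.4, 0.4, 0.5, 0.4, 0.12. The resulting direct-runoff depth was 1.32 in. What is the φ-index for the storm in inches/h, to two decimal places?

Only the 6 blocks with intensity above φ contribute runoff: 0.4, 0.3, 0.4, 0.4, 0.5, 0.4 in/h.
Σ(I−φ)·Δt = d  ⇒  (0.4+0.3+0.4+0.4+0.5+0.4 − 6φ)·1 = 1.32
φ = (2.400 − 1.32/1) / 6 = 0.18 in/h.

φ ≈ 0.18 in/h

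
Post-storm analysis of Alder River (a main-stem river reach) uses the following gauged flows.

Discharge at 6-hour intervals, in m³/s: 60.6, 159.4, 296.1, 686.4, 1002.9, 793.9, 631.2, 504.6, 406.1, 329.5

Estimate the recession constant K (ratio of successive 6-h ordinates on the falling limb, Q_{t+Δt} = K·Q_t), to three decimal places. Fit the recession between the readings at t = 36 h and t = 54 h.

K ≈ 0.805

Using the recession-limb readings at t = 36 h and t = 54 h: Q falls from 631.2 to 329.5 m³/s over 3 intervals.
K = (Q₂/Q₁)^(1/3) = (329.5/631.2)^(1/3) = 0.805.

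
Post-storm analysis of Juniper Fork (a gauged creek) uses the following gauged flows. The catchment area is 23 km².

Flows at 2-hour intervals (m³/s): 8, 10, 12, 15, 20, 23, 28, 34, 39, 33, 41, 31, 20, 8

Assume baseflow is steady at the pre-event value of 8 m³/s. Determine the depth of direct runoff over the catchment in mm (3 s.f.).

d ≈ 65.7 mm

Direct runoff: 0.0, 2.0, 4.0, 7.0, 12.0, 15.0, 20.0, 26.0, 31.0, 25.0, 33.0, 23.0, 12.0, 0.0 m³/s; ΣQ_DR = 210.0 m³/s.
V = ΣQ_DR · Δt = 210.0 × 7200 s = 1.512 × 10^6 m³.
Over A = 23 km², depth = V / A = 65.7 mm.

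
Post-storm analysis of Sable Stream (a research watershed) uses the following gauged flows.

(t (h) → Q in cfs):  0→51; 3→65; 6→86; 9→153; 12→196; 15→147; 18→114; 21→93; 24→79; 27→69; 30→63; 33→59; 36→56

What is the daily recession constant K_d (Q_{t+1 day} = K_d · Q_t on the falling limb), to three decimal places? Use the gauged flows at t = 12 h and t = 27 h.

K_d ≈ 0.188

Between t = 12 h and t = 27 h the flow falls from 196 to 69 cfs over 5×3 h = 15 h.
Per-interval ratio K = (69/196)^(1/5) = 0.8116; K_d = K^(24/3) = 0.188.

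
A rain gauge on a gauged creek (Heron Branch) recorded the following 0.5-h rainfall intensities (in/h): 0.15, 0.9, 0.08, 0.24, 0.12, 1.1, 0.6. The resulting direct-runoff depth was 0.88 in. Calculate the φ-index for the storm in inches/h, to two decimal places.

Only the 3 blocks with intensity above φ contribute runoff: 0.9, 1.1, 0.6 in/h.
Σ(I−φ)·Δt = d  ⇒  (0.9+1.1+0.6 − 3φ)·0.5 = 0.88
φ = (2.600 − 0.88/0.5) / 3 = 0.28 in/h.

φ ≈ 0.28 in/h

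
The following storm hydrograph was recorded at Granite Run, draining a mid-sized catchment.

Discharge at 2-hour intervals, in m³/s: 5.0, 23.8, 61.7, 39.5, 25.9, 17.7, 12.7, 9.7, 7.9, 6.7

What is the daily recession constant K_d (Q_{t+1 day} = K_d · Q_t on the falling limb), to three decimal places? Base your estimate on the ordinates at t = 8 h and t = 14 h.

Between t = 8 h and t = 14 h the flow falls from 25.9 to 9.7 m³/s over 3×2 h = 6 h.
Per-interval ratio K = (9.7/25.9)^(1/3) = 0.7208; K_d = K^(24/2) = 0.020.

K_d ≈ 0.020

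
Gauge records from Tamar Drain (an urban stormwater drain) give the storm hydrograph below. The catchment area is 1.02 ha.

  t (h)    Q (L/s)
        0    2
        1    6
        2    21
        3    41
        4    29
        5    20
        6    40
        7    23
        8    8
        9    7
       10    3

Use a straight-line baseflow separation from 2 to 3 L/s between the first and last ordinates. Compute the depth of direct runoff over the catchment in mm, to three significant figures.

d ≈ 60.9 mm

Direct runoff: 0.00, 3.90, 18.80, 38.70, 26.60, 17.50, 37.40, 20.30, 5.20, 4.10, 0.00 L/s; ΣQ_DR = 172.5 L/s.
V = ΣQ_DR · Δt = 172.5 × 3600 s = 6.210 × 10^5 L.
Over A = 1.02 ha, depth = V / A = 60.9 mm.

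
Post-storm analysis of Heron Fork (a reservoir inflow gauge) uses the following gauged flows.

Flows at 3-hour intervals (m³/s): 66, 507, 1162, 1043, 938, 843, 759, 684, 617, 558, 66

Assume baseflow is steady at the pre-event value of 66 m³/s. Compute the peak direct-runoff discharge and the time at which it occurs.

Subtracting baseflow gives direct-runoff ordinates: 0.0, 441.0, 1096.0, 977.0, 872.0, 777.0, 693.0, 618.0, 551.0, 492.0, 0.0 m³/s.
The maximum is 1096.0 m³/s, occurring at the reading for t = 6 h.

Q_p = 1096.0 m³/s at t = 6 h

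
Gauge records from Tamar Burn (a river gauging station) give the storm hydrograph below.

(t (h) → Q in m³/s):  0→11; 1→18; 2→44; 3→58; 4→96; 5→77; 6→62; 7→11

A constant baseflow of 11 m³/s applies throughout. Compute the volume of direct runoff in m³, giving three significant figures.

V ≈ 1.04 × 10^6 m³

Direct-runoff ordinates (Q − Q_b): 0.0, 7.0, 33.0, 47.0, 85.0, 66.0, 51.0, 0.0 m³/s.
ΣQ_DR = 289.0 m³/s.
With Δt = 1 h = 3600 s, V = ΣQ_DR · Δt = 289.0 × 3600 = 1.04 × 10^6 m³.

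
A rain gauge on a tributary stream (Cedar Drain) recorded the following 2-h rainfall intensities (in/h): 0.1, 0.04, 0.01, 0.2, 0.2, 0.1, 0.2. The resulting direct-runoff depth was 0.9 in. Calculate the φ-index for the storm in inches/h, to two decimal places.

Only the 5 blocks with intensity above φ contribute runoff: 0.1, 0.2, 0.2, 0.1, 0.2 in/h.
Σ(I−φ)·Δt = d  ⇒  (0.1+0.2+0.2+0.1+0.2 − 5φ)·2 = 0.9
φ = (0.8000 − 0.9/2) / 5 = 0.07 in/h.

φ ≈ 0.07 in/h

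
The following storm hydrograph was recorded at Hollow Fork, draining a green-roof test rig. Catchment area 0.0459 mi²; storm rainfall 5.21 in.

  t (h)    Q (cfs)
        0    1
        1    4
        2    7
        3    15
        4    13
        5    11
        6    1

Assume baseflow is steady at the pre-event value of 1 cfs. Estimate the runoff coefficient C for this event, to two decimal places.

ΣQ_DR = 45.00 cfs; V = ΣQ_DR·Δt = 1.620 × 10^5 ft³.
Runoff depth d = V / A = 1.519 in.
C = d / P = 1.519 / 5.21 = 0.29.

C ≈ 0.29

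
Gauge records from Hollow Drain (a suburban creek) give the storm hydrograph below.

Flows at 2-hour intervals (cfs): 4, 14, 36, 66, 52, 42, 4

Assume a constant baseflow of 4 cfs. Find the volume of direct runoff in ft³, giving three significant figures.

V ≈ 1.37 × 10^6 ft³

Direct-runoff ordinates (Q − Q_b): 0.0, 10.0, 32.0, 62.0, 48.0, 38.0, 0.0 cfs.
ΣQ_DR = 190.0 cfs.
With Δt = 2 h = 7200 s, V = ΣQ_DR · Δt = 190.0 × 7200 = 1.37 × 10^6 ft³.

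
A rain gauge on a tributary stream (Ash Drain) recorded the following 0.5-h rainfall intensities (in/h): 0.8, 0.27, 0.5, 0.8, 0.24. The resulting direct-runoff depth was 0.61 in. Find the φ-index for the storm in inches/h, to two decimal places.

Only the 3 blocks with intensity above φ contribute runoff: 0.8, 0.5, 0.8 in/h.
Σ(I−φ)·Δt = d  ⇒  (0.8+0.5+0.8 − 3φ)·0.5 = 0.61
φ = (2.100 − 0.61/0.5) / 3 = 0.29 in/h.

φ ≈ 0.29 in/h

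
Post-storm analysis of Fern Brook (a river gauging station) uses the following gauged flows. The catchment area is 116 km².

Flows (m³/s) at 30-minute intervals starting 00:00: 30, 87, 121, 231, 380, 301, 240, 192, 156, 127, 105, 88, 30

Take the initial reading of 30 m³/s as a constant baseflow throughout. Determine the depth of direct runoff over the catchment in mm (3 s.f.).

Direct runoff: 0.0, 57.0, 91.0, 201.0, 350.0, 271.0, 210.0, 162.0, 126.0, 97.0, 75.0, 58.0, 0.0 m³/s; ΣQ_DR = 1698 m³/s.
V = ΣQ_DR · Δt = 1698 × 1800 s = 3.056 × 10^6 m³.
Over A = 116 km², depth = V / A = 26.3 mm.

d ≈ 26.3 mm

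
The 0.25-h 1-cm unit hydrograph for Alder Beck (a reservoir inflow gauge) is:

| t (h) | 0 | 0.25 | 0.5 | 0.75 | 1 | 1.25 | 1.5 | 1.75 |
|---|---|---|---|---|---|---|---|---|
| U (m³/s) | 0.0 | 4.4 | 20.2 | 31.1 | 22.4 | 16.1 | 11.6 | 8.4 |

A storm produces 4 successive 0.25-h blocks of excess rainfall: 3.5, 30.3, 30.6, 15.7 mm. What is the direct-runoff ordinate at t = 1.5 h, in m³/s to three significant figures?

By discrete convolution, Q_j = Σ (P_i / 10 mm) · U_{j−i}.
At t = 1.5 h (j=6): Q = (3.5/10)·11.6 + (30.3/10)·16.1 + (30.6/10)·22.4 + (15.7/10)·31.1 = 170 m³/s.

Q ≈ 170 m³/s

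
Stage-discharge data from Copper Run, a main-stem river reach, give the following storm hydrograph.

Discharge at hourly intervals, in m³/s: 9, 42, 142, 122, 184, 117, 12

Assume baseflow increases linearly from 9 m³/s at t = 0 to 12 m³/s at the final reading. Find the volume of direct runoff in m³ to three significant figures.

Direct-runoff ordinates (Q − Q_b): 0.00, 32.50, 132.00, 111.50, 173.00, 105.50, 0.00 m³/s.
ΣQ_DR = 554.5 m³/s.
With Δt = 1 h = 3600 s, V = ΣQ_DR · Δt = 554.5 × 3600 = 2.00 × 10^6 m³.

V ≈ 2.00 × 10^6 m³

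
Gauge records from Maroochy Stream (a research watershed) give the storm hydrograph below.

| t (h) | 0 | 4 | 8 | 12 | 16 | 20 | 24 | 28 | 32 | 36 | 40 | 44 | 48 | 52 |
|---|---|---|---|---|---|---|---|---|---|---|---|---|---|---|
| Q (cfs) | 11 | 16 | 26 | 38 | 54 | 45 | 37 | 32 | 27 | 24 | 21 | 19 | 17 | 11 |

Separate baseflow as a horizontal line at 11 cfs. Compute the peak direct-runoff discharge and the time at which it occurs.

Q_p = 43.0 cfs at t = 16 h

Subtracting baseflow gives direct-runoff ordinates: 0.0, 5.0, 15.0, 27.0, 43.0, 34.0, 26.0, 21.0, 16.0, 13.0, 10.0, 8.0, 6.0, 0.0 cfs.
The maximum is 43.0 cfs, occurring at the reading for t = 16 h.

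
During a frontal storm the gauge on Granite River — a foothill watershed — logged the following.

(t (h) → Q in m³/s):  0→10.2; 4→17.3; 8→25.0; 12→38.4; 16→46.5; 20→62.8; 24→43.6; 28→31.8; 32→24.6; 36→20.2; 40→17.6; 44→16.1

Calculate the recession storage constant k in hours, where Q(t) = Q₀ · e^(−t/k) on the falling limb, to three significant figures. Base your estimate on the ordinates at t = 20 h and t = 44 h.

On the falling limb, Q drops from 62.8 to 16.1 m³/s between t = 20 h and t = 44 h (Δt = 24 h).
k = −Δt / ln(Q₂/Q₁) = −24 / ln(16.1/62.8) = 17.6 h.

k ≈ 17.6 h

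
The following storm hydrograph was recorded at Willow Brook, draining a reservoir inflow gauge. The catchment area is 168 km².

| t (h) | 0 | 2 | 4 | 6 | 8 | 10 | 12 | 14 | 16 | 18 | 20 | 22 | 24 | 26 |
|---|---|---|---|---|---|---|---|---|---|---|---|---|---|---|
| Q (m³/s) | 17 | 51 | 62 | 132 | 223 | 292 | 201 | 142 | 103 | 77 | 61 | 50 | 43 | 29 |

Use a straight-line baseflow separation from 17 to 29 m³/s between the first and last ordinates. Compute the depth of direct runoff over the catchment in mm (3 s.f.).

d ≈ 49.8 mm

Direct runoff: 0.00, 33.08, 43.15, 112.23, 202.31, 270.38, 178.46, 118.54, 78.62, 51.69, 34.77, 22.85, 14.92, 0.00 m³/s; ΣQ_DR = 1161 m³/s.
V = ΣQ_DR · Δt = 1161 × 7200 s = 8.359 × 10^6 m³.
Over A = 168 km², depth = V / A = 49.8 mm.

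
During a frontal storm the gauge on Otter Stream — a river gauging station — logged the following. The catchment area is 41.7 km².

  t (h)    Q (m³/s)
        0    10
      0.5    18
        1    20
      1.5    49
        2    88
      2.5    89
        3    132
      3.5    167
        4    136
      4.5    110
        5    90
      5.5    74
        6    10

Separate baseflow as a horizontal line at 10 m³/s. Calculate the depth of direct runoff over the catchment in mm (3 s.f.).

Direct runoff: 0.0, 8.0, 10.0, 39.0, 78.0, 79.0, 122.0, 157.0, 126.0, 100.0, 80.0, 64.0, 0.0 m³/s; ΣQ_DR = 863.0 m³/s.
V = ΣQ_DR · Δt = 863.0 × 1800 s = 1.553 × 10^6 m³.
Over A = 41.7 km², depth = V / A = 37.3 mm.

d ≈ 37.3 mm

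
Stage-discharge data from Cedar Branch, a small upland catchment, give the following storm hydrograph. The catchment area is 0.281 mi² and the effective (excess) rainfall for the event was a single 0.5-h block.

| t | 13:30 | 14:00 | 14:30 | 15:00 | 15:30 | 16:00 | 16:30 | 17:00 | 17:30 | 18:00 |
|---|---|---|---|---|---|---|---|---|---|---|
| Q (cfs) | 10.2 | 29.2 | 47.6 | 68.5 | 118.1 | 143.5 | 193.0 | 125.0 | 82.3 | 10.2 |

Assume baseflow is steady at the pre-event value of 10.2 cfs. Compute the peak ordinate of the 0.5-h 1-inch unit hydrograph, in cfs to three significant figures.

U_p ≈ 91.4 cfs

Direct runoff: 0.0, 19.0, 37.4, 58.3, 107.9, 133.3, 182.8, 114.8, 72.1, 0.0 cfs; ΣQ_DR = 725.6 cfs, peak = 182.8 cfs.
Runoff depth d = ΣQ_DR·Δt / A = 725.6 × 1800 / (0.281 mi²) = 2.001 in.
The 1-inch UH is the DRH scaled by (1 in)/d, so U_p = 182.8 × 1/2.001 = 91.4 cfs.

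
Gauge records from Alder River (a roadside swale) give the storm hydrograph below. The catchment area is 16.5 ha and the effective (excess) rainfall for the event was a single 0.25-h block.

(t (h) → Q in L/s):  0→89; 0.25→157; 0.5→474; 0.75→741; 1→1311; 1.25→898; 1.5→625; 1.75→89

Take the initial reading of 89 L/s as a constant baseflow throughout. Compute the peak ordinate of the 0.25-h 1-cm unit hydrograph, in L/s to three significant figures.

U_p ≈ 610 L/s

Direct runoff: 0.0, 68.0, 385.0, 652.0, 1222.0, 809.0, 536.0, 0.0 L/s; ΣQ_DR = 3672 L/s, peak = 1222.0 L/s.
Runoff depth d = ΣQ_DR·Δt / A = 3672 × 900 / (16.5 ha) = 20.03 mm.
The 1-cm UH is the DRH scaled by (10 mm)/d, so U_p = 1222.0 × 10/20.03 = 610 L/s.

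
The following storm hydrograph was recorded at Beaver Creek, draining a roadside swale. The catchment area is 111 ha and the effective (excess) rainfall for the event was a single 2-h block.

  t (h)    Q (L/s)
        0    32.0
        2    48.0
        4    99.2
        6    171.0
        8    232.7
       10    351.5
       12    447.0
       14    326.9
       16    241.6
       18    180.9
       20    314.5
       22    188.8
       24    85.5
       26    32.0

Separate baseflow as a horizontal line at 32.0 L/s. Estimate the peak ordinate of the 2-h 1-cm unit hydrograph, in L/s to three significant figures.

Direct runoff: 0.0, 16.0, 67.2, 139.0, 200.7, 319.5, 415.0, 294.9, 209.6, 148.9, 282.5, 156.8, 53.5, 0.0 L/s; ΣQ_DR = 2304 L/s, peak = 415.0 L/s.
Runoff depth d = ΣQ_DR·Δt / A = 2304 × 7200 / (111 ha) = 14.94 mm.
The 1-cm UH is the DRH scaled by (10 mm)/d, so U_p = 415.0 × 10/14.94 = 278 L/s.

U_p ≈ 278 L/s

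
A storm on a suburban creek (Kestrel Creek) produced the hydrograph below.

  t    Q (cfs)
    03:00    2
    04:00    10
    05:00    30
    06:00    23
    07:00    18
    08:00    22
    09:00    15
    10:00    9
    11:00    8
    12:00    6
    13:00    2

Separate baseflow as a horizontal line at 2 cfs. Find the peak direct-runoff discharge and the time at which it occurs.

Subtracting baseflow gives direct-runoff ordinates: 0.0, 8.0, 28.0, 21.0, 16.0, 20.0, 13.0, 7.0, 6.0, 4.0, 0.0 cfs.
The maximum is 28.0 cfs, occurring at the reading for t = 05:00.

Q_p = 28.0 cfs at t = 05:00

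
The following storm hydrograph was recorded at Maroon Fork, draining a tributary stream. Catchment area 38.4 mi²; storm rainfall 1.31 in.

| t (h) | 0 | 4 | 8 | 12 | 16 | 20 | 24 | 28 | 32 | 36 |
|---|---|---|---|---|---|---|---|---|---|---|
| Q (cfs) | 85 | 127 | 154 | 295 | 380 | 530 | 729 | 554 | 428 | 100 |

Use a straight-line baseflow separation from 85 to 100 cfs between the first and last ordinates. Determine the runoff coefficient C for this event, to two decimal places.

C ≈ 0.30

ΣQ_DR = 2457 cfs; V = ΣQ_DR·Δt = 3.538 × 10^7 ft³.
Runoff depth d = V / A = 0.3966 in.
C = d / P = 0.3966 / 1.31 = 0.30.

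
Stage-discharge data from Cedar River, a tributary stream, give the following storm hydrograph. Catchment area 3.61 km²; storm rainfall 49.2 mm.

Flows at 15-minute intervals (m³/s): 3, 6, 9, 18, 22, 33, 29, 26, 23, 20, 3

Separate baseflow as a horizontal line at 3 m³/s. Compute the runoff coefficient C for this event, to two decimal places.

C ≈ 0.81

ΣQ_DR = 159.0 m³/s; V = ΣQ_DR·Δt = 1.431 × 10^5 m³.
Runoff depth d = V / A = 39.64 mm.
C = d / P = 39.64 / 49.2 = 0.81.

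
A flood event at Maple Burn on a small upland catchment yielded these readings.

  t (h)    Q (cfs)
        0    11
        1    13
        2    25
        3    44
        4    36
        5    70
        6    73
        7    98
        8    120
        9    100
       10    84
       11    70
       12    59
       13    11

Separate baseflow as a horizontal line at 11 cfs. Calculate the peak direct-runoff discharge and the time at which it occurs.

Q_p = 109.0 cfs at t = 8 h

Subtracting baseflow gives direct-runoff ordinates: 0.0, 2.0, 14.0, 33.0, 25.0, 59.0, 62.0, 87.0, 109.0, 89.0, 73.0, 59.0, 48.0, 0.0 cfs.
The maximum is 109.0 cfs, occurring at the reading for t = 8 h.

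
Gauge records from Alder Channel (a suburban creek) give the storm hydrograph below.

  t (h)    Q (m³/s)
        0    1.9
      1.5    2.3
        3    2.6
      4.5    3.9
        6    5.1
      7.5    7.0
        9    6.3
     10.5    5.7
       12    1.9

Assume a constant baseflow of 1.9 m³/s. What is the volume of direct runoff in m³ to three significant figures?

V ≈ 1.06 × 10^5 m³

Direct-runoff ordinates (Q − Q_b): 0.0, 0.4, 0.7, 2.0, 3.2, 5.1, 4.4, 3.8, 0.0 m³/s.
ΣQ_DR = 19.60 m³/s.
With Δt = 1.5 h = 5400 s, V = ΣQ_DR · Δt = 19.60 × 5400 = 1.06 × 10^5 m³.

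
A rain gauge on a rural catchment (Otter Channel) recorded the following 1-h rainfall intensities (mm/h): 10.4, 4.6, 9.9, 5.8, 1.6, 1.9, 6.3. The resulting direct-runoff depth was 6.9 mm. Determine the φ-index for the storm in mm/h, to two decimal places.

φ ≈ 6.70 mm/h

Only the 2 blocks with intensity above φ contribute runoff: 10.4, 9.9 mm/h.
Σ(I−φ)·Δt = d  ⇒  (10.4+9.9 − 2φ)·1 = 6.9
φ = (20.30 − 6.9/1) / 2 = 6.70 mm/h.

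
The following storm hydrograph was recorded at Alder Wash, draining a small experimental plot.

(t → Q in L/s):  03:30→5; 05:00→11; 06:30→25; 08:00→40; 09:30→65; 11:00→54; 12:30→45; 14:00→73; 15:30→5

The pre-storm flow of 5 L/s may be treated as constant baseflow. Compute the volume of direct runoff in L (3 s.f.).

V ≈ 1.50 × 10^6 L

Direct-runoff ordinates (Q − Q_b): 0.0, 6.0, 20.0, 35.0, 60.0, 49.0, 40.0, 68.0, 0.0 L/s.
ΣQ_DR = 278.0 L/s.
With Δt = 1.5 h = 5400 s, V = ΣQ_DR · Δt = 278.0 × 5400 = 1.50 × 10^6 L.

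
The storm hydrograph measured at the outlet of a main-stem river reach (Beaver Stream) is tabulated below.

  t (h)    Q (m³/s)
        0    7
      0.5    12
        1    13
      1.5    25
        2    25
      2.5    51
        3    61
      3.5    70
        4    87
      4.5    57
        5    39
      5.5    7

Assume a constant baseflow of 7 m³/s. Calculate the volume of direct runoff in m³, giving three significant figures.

Direct-runoff ordinates (Q − Q_b): 0.0, 5.0, 6.0, 18.0, 18.0, 44.0, 54.0, 63.0, 80.0, 50.0, 32.0, 0.0 m³/s.
ΣQ_DR = 370.0 m³/s.
With Δt = 0.5 h = 1800 s, V = ΣQ_DR · Δt = 370.0 × 1800 = 6.66 × 10^5 m³.

V ≈ 6.66 × 10^5 m³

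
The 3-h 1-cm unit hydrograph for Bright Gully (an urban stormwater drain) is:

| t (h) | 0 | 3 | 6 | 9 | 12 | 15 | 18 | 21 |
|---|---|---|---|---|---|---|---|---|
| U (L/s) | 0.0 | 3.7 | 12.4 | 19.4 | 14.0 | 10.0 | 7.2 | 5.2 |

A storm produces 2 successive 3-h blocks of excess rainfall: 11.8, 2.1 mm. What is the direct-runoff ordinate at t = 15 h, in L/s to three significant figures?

By discrete convolution, Q_j = Σ (P_i / 10 mm) · U_{j−i}.
At t = 15 h (j=5): Q = (11.8/10)·10.0 + (2.1/10)·14.0 = 14.7 L/s.

Q ≈ 14.7 L/s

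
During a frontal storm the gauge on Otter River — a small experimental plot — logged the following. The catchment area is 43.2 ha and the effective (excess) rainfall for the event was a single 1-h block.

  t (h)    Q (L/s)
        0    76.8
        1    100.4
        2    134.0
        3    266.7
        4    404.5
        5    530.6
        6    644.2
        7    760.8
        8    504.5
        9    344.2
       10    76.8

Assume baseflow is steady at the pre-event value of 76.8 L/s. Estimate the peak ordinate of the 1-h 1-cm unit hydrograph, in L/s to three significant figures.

U_p ≈ 274 L/s

Direct runoff: 0.0, 23.6, 57.2, 189.9, 327.7, 453.8, 567.4, 684.0, 427.7, 267.4, 0.0 L/s; ΣQ_DR = 2999 L/s, peak = 684.0 L/s.
Runoff depth d = ΣQ_DR·Δt / A = 2999 × 3600 / (43.2 ha) = 24.99 mm.
The 1-cm UH is the DRH scaled by (10 mm)/d, so U_p = 684.0 × 10/24.99 = 274 L/s.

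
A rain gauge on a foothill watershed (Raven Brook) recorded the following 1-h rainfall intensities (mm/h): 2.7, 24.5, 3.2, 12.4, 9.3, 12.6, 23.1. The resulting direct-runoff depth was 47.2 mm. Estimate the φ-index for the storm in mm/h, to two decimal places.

Only the 5 blocks with intensity above φ contribute runoff: 24.5, 12.4, 9.3, 12.6, 23.1 mm/h.
Σ(I−φ)·Δt = d  ⇒  (24.5+12.4+9.3+12.6+23.1 − 5φ)·1 = 47.2
φ = (81.90 − 47.2/1) / 5 = 6.94 mm/h.

φ ≈ 6.94 mm/h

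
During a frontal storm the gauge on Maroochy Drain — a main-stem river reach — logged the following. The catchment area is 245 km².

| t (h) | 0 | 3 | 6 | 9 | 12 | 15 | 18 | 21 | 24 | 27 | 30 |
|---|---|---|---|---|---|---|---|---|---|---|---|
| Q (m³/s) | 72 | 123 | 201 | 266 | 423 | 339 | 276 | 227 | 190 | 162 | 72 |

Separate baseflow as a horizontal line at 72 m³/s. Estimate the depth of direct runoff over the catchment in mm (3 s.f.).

Direct runoff: 0.0, 51.0, 129.0, 194.0, 351.0, 267.0, 204.0, 155.0, 118.0, 90.0, 0.0 m³/s; ΣQ_DR = 1559 m³/s.
V = ΣQ_DR · Δt = 1559 × 10800 s = 1.684 × 10^7 m³.
Over A = 245 km², depth = V / A = 68.7 mm.

d ≈ 68.7 mm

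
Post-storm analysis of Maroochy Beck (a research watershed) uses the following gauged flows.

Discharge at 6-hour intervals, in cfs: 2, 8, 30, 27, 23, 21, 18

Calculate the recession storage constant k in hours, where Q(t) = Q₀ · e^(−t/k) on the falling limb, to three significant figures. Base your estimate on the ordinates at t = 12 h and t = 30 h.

k ≈ 50.5 h

On the falling limb, Q drops from 30 to 21 cfs between t = 12 h and t = 30 h (Δt = 18 h).
k = −Δt / ln(Q₂/Q₁) = −18 / ln(21/30) = 50.5 h.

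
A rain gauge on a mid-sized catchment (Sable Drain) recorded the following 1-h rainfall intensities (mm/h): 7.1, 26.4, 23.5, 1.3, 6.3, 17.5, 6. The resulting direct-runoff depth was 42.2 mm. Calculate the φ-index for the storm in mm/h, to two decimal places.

φ ≈ 8.40 mm/h

Only the 3 blocks with intensity above φ contribute runoff: 26.4, 23.5, 17.5 mm/h.
Σ(I−φ)·Δt = d  ⇒  (26.4+23.5+17.5 − 3φ)·1 = 42.2
φ = (67.40 − 42.2/1) / 3 = 8.40 mm/h.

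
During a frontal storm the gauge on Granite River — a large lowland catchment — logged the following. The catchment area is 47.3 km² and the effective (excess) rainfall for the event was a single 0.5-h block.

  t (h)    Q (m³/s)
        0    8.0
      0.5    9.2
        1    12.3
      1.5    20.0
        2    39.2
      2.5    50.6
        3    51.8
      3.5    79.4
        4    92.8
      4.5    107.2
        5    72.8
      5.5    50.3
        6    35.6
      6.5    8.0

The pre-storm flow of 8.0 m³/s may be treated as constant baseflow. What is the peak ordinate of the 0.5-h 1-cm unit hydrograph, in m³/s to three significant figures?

Direct runoff: 0.0, 1.2, 4.3, 12.0, 31.2, 42.6, 43.8, 71.4, 84.8, 99.2, 64.8, 42.3, 27.6, 0.0 m³/s; ΣQ_DR = 525.2 m³/s, peak = 99.2 m³/s.
Runoff depth d = ΣQ_DR·Δt / A = 525.2 × 1800 / (47.3 km²) = 19.99 mm.
The 1-cm UH is the DRH scaled by (10 mm)/d, so U_p = 99.2 × 10/19.99 = 49.6 m³/s.

U_p ≈ 49.6 m³/s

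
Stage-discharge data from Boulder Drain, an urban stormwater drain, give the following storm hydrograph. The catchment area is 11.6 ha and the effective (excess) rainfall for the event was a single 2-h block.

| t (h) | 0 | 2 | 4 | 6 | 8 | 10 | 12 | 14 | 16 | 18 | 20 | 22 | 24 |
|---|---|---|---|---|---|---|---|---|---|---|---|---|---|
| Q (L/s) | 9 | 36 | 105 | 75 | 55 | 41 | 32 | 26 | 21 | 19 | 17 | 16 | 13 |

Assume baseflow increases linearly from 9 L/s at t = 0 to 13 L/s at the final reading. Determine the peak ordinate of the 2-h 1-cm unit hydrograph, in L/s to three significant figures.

Direct runoff: 0.00, 26.67, 95.33, 65.00, 44.67, 30.33, 21.00, 14.67, 9.33, 7.00, 4.67, 3.33, 0.00 L/s; ΣQ_DR = 322.0 L/s, peak = 95.33 L/s.
Runoff depth d = ΣQ_DR·Δt / A = 322.0 × 7200 / (11.6 ha) = 19.99 mm.
The 1-cm UH is the DRH scaled by (10 mm)/d, so U_p = 95.33 × 10/19.99 = 47.7 L/s.

U_p ≈ 47.7 L/s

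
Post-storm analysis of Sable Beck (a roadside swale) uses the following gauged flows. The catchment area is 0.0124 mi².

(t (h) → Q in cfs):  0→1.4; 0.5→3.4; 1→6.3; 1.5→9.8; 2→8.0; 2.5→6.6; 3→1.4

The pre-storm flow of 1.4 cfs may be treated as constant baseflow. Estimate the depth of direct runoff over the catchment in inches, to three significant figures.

Direct runoff: 0.0, 2.0, 4.9, 8.4, 6.6, 5.2, 0.0 cfs; ΣQ_DR = 27.10 cfs.
V = ΣQ_DR · Δt = 27.10 × 1800 s = 48780 ft³.
Over A = 0.0124 mi², depth = V / A = 1.69 in.

d ≈ 1.69 in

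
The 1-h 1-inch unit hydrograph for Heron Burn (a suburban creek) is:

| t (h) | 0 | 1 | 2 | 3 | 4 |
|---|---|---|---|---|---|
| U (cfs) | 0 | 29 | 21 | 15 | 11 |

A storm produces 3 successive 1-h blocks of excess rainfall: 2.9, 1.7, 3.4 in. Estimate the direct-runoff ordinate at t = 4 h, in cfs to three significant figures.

By discrete convolution, Q_j = Σ (P_i / 1 in) · U_{j−i}.
At t = 4 h (j=4): Q = (2.9/1)·11 + (1.7/1)·15 + (3.4/1)·21 = 129 cfs.

Q ≈ 129 cfs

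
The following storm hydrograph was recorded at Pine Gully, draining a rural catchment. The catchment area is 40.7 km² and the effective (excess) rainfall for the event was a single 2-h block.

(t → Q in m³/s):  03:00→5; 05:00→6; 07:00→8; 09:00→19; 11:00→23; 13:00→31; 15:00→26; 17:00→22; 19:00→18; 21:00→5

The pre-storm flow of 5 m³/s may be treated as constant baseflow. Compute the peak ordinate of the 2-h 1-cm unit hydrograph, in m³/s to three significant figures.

U_p ≈ 13.0 m³/s

Direct runoff: 0.0, 1.0, 3.0, 14.0, 18.0, 26.0, 21.0, 17.0, 13.0, 0.0 m³/s; ΣQ_DR = 113.0 m³/s, peak = 26.0 m³/s.
Runoff depth d = ΣQ_DR·Δt / A = 113.0 × 7200 / (40.7 km²) = 19.99 mm.
The 1-cm UH is the DRH scaled by (10 mm)/d, so U_p = 26.0 × 10/19.99 = 13.0 m³/s.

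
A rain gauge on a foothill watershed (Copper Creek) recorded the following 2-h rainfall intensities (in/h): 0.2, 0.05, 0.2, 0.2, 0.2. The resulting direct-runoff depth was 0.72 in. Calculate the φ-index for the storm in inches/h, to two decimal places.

Only the 4 blocks with intensity above φ contribute runoff: 0.2, 0.2, 0.2, 0.2 in/h.
Σ(I−φ)·Δt = d  ⇒  (0.2+0.2+0.2+0.2 − 4φ)·2 = 0.72
φ = (0.8000 − 0.72/2) / 4 = 0.11 in/h.

φ ≈ 0.11 in/h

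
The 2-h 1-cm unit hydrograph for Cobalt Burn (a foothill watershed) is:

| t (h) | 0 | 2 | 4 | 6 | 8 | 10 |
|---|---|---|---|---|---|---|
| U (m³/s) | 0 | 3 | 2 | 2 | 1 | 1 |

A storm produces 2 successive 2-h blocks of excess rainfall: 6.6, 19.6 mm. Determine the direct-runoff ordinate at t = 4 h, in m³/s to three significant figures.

Q ≈ 7.20 m³/s

By discrete convolution, Q_j = Σ (P_i / 10 mm) · U_{j−i}.
At t = 4 h (j=2): Q = (6.6/10)·2 + (19.6/10)·3 = 7.20 m³/s.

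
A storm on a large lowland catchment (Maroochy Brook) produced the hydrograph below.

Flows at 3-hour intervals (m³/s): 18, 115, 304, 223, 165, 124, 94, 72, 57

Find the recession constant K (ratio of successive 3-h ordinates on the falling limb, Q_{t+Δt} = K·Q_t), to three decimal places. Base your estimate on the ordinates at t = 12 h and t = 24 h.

Using the recession-limb readings at t = 12 h and t = 24 h: Q falls from 165 to 57 m³/s over 4 intervals.
K = (Q₂/Q₁)^(1/4) = (57/165)^(1/4) = 0.767.

K ≈ 0.767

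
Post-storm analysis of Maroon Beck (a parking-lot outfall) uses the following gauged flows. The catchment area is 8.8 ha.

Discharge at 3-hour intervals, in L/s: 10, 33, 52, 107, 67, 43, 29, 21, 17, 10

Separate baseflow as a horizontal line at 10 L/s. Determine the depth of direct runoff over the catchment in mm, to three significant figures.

d ≈ 35.5 mm

Direct runoff: 0.0, 23.0, 42.0, 97.0, 57.0, 33.0, 19.0, 11.0, 7.0, 0.0 L/s; ΣQ_DR = 289.0 L/s.
V = ΣQ_DR · Δt = 289.0 × 10800 s = 3.121 × 10^6 L.
Over A = 8.8 ha, depth = V / A = 35.5 mm.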